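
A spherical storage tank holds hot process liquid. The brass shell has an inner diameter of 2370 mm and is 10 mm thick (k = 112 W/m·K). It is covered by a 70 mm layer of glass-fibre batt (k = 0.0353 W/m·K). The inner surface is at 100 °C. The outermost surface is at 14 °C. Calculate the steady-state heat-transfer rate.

Each spherical layer contributes R = (1/r_i − 1/r_o)/(4πk):
R_brass shell = (1/1.185 − 1/1.195)/(4π×112) = 5.017×10^-6 K/W
R_glass-fibre batt = (1/1.195 − 1/1.265)/(4π×0.0353) = 0.1044 K/W
R_total = 0.1044 K/W
Q = ΔT/R_total = 86/0.1044

Q ≈ 824 W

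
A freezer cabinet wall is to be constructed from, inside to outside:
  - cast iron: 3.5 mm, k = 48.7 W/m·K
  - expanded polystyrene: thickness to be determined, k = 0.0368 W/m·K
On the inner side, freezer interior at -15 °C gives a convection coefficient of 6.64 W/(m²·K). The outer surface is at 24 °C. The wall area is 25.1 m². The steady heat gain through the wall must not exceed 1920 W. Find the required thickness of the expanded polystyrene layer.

L ≈ 13.2 mm

Series thermal resistances:
R_inner film = 1/(h_i·A) = 1/(6.64×25.1) = 0.006 K/W
R_cast iron = L/(kA) = 0.0035/(48.7×25.1) = 2.863×10^-6 K/W
Sum of the known resistances R_other = 0.006003 K/W
Required total resistance R_tot = ΔT/Q_allow = 39/1920 = 0.02031 K/W
R_expanded polystyrene = R_tot − R_other = 0.01431 K/W
L = R·k·A = 0.01431×0.0368×25.1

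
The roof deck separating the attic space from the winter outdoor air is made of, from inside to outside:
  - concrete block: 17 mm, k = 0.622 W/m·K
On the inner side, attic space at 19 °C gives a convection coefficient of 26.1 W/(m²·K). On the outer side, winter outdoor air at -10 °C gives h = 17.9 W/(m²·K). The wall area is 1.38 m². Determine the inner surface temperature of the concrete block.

Thermal resistances in series:
R_inner film = 1/(h_i·A) = 1/(26.1×1.38) = 0.02776 K/W
R_concrete block = L/(kA) = 0.017/(0.622×1.38) = 0.01981 K/W
R_outer film = 1/(h_o·A) = 1/(17.9×1.38) = 0.04048 K/W
R_total = 0.08805 K/W;  Q = ΔT/R_total = 29/0.08805 = 329.4 W
T_interface = T_inner − Q·ΣR(inner→interface) = 19 − 329×0.02776

T ≈ 9.86 °C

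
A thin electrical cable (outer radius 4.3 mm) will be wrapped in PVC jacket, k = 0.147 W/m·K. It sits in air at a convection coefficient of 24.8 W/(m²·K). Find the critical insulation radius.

r_cr ≈ 5.93 mm

For a cylinder r_cr = k/h = 0.147/24.8
r_cr = 5.93 mm; since the bare radius (4.3 mm) is below r_cr, adding a thin layer of insulation will *increase* heat loss.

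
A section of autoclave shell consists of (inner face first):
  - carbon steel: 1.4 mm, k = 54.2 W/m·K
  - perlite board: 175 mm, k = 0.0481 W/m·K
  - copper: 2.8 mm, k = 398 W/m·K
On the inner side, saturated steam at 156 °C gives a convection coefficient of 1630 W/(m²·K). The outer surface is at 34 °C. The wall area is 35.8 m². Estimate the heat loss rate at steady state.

Q ≈ 1200 W

Model the wall as resistances in series:
R_inner film = 1/(h_i·A) = 1/(1630×35.8) = 1.714×10^-5 K/W
R_carbon steel = L/(kA) = 0.0014/(54.2×35.8) = 7.215×10^-7 K/W
R_perlite board = L/(kA) = 0.175/(0.0481×35.8) = 0.1016 K/W
R_copper = L/(kA) = 0.0028/(398×35.8) = 1.965×10^-7 K/W
R_total = 0.1016 K/W
Q = ΔT / R_total = 122 / 0.1016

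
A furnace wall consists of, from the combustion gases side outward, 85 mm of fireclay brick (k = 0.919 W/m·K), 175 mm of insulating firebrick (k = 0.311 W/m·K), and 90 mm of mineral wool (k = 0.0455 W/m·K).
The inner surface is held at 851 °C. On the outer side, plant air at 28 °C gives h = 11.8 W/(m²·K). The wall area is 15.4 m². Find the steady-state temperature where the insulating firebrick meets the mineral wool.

Model the wall as resistances in series:
R_fireclay brick = L/(kA) = 0.085/(0.919×15.4) = 0.006006 K/W
R_insulating firebrick = L/(kA) = 0.175/(0.311×15.4) = 0.03654 K/W
R_mineral wool = L/(kA) = 0.09/(0.0455×15.4) = 0.1284 K/W
R_outer film = 1/(h_o·A) = 1/(11.8×15.4) = 0.005503 K/W
R_total = 0.1765 K/W;  Q = ΔT/R_total = 823/0.1765 = 4663 W
T_interface = T_inner − Q·ΣR(inner→interface) = 851 − 4660×0.04254

T ≈ 653 °C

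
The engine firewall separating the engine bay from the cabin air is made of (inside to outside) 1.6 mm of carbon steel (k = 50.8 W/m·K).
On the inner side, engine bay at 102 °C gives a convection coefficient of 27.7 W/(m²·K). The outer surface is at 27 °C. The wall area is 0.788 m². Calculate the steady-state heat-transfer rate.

Q ≈ 1640 W

Thermal resistances in series:
R_inner film = 1/(h_i·A) = 1/(27.7×0.788) = 0.04581 K/W
R_carbon steel = L/(kA) = 0.0016/(50.8×0.788) = 3.997×10^-5 K/W
R_total = 0.04585 K/W
Q = ΔT / R_total = 75 / 0.04585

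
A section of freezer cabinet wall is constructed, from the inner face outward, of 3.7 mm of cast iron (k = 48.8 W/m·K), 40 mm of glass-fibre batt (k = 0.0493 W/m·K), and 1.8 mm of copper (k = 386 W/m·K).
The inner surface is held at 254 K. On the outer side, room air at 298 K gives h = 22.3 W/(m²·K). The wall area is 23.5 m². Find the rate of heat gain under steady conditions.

Q ≈ 1210 W

Using the resistance-network approach (series):
R_cast iron = L/(kA) = 0.0037/(48.8×23.5) = 3.226×10^-6 K/W
R_glass-fibre batt = L/(kA) = 0.04/(0.0493×23.5) = 0.03453 K/W
R_copper = L/(kA) = 0.0018/(386×23.5) = 1.984×10^-7 K/W
R_outer film = 1/(h_o·A) = 1/(22.3×23.5) = 0.001908 K/W
R_total = 0.03644 K/W
Q = ΔT / R_total = 44 / 0.03644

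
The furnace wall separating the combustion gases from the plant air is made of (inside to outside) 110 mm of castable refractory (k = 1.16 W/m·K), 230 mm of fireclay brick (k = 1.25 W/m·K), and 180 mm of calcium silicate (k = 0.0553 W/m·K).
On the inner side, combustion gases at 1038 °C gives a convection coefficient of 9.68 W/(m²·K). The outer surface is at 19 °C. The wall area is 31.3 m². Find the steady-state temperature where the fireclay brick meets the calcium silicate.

T ≈ 931 °C

Treating each layer as a thermal resistance in series:
R_inner film = 1/(h_i·A) = 1/(9.68×31.3) = 0.003301 K/W
R_castable refractory = L/(kA) = 0.11/(1.16×31.3) = 0.00303 K/W
R_fireclay brick = L/(kA) = 0.23/(1.25×31.3) = 0.005879 K/W
R_calcium silicate = L/(kA) = 0.18/(0.0553×31.3) = 0.104 K/W
R_total = 0.1162 K/W;  Q = ΔT/R_total = 1019/0.1162 = 8769 W
T_interface = T_inner − Q·ΣR(inner→interface) = 1038 − 8770×0.01221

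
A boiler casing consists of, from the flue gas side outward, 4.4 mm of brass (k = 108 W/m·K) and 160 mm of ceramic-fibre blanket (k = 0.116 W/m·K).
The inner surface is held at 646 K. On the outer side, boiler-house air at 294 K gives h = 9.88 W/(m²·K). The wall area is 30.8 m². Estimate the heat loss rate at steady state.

Q ≈ 7320 W

Using the resistance-network approach (series):
R_brass = L/(kA) = 0.0044/(108×30.8) = 1.323×10^-6 K/W
R_ceramic-fibre blanket = L/(kA) = 0.16/(0.116×30.8) = 0.04478 K/W
R_outer film = 1/(h_o·A) = 1/(9.88×30.8) = 0.003286 K/W
R_total = 0.04807 K/W
Q = ΔT / R_total = 352 / 0.04807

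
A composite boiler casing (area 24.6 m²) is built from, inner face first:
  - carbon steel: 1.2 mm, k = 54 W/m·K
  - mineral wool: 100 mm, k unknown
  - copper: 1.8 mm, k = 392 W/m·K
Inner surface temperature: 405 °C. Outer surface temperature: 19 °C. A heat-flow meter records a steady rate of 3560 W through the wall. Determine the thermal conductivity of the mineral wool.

k ≈ 0.0375 W/(m·K)

Series thermal resistances:
R_carbon steel = L/(kA) = 0.0012/(54×24.6) = 9.033×10^-7 K/W
R_copper = L/(kA) = 0.0018/(392×24.6) = 1.867×10^-7 K/W
Sum of known resistances R_other = 1.09×10^-6 K/W
Total R = ΔT/Q = 386/3560 = 0.1084 K/W
R_mineral wool = R_total − R_other = 0.1084 K/W
k = L/(R·A) = 0.1/(0.1084×24.6)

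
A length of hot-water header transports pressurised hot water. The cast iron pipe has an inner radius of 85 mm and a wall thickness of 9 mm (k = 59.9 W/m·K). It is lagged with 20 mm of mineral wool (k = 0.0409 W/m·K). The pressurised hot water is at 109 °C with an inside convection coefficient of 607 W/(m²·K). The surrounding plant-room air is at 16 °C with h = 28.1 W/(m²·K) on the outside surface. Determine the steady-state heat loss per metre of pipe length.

Cylindrical conduction, so R = ln(r₂/r₁)/(2πkL) per layer, in series:
R_inner film = 1/(h_i·2πr₁L) = 1/(607×2π×0.085×1) = 0.003085 K/W
R_cast iron pipe wall = ln(94/85)/(2π×59.9×1) = 2.674×10^-4 K/W
R_mineral wool = ln(114/94)/(2π×0.0409×1) = 0.7506 K/W
R_outer film = 1/(h_o·2πr_oL) = 1/(28.1×2π×0.114×1) = 0.04968 K/W
R_total = 0.8037 K/W
Q = ΔT/R_total = 93/0.8037

q′ ≈ 116 W/m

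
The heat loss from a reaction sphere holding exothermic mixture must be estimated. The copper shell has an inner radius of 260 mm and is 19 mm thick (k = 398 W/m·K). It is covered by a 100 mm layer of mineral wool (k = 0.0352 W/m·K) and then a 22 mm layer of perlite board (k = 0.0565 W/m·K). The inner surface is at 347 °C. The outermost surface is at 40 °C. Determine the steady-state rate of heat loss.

Each spherical layer contributes R = (1/r_i − 1/r_o)/(4πk):
R_copper shell = (1/0.26 − 1/0.279)/(4π×398) = 5.237×10^-5 K/W
R_mineral wool = (1/0.279 − 1/0.379)/(4π×0.0352) = 2.138 K/W
R_perlite board = (1/0.379 − 1/0.401)/(4π×0.0565) = 0.2039 K/W
R_total = 2.342 K/W
Q = ΔT/R_total = 307/2.342

Q ≈ 131 W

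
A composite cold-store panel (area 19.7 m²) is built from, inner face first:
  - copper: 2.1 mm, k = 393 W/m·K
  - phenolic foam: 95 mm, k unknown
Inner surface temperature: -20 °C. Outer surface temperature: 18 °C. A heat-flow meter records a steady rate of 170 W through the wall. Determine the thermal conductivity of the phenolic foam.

k ≈ 0.0216 W/(m·K)

Treating each layer as a thermal resistance in series:
R_copper = L/(kA) = 0.0021/(393×19.7) = 2.712×10^-7 K/W
Sum of known resistances R_other = 2.712×10^-7 K/W
Total R = ΔT/Q = 38/170 = 0.2235 K/W
R_phenolic foam = R_total − R_other = 0.2235 K/W
k = L/(R·A) = 0.095/(0.2235×19.7)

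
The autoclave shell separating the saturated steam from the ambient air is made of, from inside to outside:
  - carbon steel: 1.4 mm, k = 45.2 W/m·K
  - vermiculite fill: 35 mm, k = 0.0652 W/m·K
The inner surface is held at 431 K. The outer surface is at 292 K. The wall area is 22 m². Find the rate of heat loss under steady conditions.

Using the resistance-network approach (series):
R_carbon steel = L/(kA) = 0.0014/(45.2×22) = 1.408×10^-6 K/W
R_vermiculite fill = L/(kA) = 0.035/(0.0652×22) = 0.0244 K/W
R_total = 0.0244 K/W
Q = ΔT / R_total = 139 / 0.0244

Q ≈ 5700 W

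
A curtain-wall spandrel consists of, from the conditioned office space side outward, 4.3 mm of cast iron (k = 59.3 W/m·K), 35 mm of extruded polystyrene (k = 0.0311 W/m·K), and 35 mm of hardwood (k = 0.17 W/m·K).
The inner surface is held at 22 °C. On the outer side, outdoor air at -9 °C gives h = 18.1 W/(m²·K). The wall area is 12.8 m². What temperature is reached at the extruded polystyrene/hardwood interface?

T ≈ -3.16 °C

Series thermal resistances:
R_cast iron = L/(kA) = 0.0043/(59.3×12.8) = 5.665×10^-6 K/W
R_extruded polystyrene = L/(kA) = 0.035/(0.0311×12.8) = 0.08792 K/W
R_hardwood = L/(kA) = 0.035/(0.17×12.8) = 0.01608 K/W
R_outer film = 1/(h_o·A) = 1/(18.1×12.8) = 0.004316 K/W
R_total = 0.1083 K/W;  Q = ΔT/R_total = 31/0.1083 = 286.2 W
T_interface = T_inner − Q·ΣR(inner→interface) = 22 − 286×0.08793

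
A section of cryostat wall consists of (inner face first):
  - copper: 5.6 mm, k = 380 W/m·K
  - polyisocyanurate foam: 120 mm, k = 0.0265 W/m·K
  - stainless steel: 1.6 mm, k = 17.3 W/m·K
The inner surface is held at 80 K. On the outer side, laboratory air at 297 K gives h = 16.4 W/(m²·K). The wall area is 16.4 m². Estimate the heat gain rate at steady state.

Using the resistance-network approach (series):
R_copper = L/(kA) = 0.0056/(380×16.4) = 8.986×10^-7 K/W
R_polyisocyanurate foam = L/(kA) = 0.12/(0.0265×16.4) = 0.2761 K/W
R_stainless steel = L/(kA) = 0.0016/(17.3×16.4) = 5.639×10^-6 K/W
R_outer film = 1/(h_o·A) = 1/(16.4×16.4) = 0.003718 K/W
R_total = 0.2798 K/W
Q = ΔT / R_total = 217 / 0.2798

Q ≈ 775 W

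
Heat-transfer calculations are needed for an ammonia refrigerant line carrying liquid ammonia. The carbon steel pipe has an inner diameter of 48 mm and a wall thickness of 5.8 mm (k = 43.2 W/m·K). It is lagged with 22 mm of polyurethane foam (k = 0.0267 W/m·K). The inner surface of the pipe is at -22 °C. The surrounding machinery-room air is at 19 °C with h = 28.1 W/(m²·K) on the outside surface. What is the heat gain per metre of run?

Treating each annulus and film as a series resistance:
R_carbon steel pipe wall = ln(29.8/24)/(2π×43.2×1) = 7.974×10^-4 K/W
R_polyurethane foam = ln(51.8/29.8)/(2π×0.0267×1) = 3.296 K/W
R_outer film = 1/(h_o·2πr_oL) = 1/(28.1×2π×0.0518×1) = 0.1093 K/W
R_total = 3.406 K/W
Q = ΔT/R_total = 41/3.406

q′ ≈ 12 W/m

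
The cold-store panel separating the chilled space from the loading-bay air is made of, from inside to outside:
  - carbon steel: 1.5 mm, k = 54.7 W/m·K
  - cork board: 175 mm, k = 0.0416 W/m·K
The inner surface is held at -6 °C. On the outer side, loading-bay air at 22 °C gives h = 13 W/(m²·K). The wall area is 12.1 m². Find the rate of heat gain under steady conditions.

Q ≈ 79.1 W

Treating each layer as a thermal resistance in series:
R_carbon steel = L/(kA) = 0.0015/(54.7×12.1) = 2.266×10^-6 K/W
R_cork board = L/(kA) = 0.175/(0.0416×12.1) = 0.3477 K/W
R_outer film = 1/(h_o·A) = 1/(13×12.1) = 0.006357 K/W
R_total = 0.354 K/W
Q = ΔT / R_total = 28 / 0.354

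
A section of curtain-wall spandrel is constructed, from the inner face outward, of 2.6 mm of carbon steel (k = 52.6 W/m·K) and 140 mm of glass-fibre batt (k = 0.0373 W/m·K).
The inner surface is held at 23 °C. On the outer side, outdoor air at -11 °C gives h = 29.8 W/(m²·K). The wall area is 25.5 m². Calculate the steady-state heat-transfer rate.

Model the wall as resistances in series:
R_carbon steel = L/(kA) = 0.0026/(52.6×25.5) = 1.938×10^-6 K/W
R_glass-fibre batt = L/(kA) = 0.14/(0.0373×25.5) = 0.1472 K/W
R_outer film = 1/(h_o·A) = 1/(29.8×25.5) = 0.001316 K/W
R_total = 0.1485 K/W
Q = ΔT / R_total = 34 / 0.1485

Q ≈ 229 W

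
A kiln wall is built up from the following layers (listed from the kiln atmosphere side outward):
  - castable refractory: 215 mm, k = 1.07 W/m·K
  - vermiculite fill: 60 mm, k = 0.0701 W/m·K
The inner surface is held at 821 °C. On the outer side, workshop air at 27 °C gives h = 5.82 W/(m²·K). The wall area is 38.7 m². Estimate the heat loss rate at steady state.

Q ≈ 25000 W

Series thermal resistances:
R_castable refractory = L/(kA) = 0.215/(1.07×38.7) = 0.005192 K/W
R_vermiculite fill = L/(kA) = 0.06/(0.0701×38.7) = 0.02212 K/W
R_outer film = 1/(h_o·A) = 1/(5.82×38.7) = 0.00444 K/W
R_total = 0.03175 K/W
Q = ΔT / R_total = 794 / 0.03175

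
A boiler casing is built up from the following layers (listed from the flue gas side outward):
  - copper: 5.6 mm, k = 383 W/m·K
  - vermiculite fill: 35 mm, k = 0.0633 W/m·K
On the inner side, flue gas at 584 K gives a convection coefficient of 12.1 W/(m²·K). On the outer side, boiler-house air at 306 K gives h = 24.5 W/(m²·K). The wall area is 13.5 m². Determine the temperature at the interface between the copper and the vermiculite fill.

T ≈ 550 K

Model the wall as resistances in series:
R_inner film = 1/(h_i·A) = 1/(12.1×13.5) = 0.006122 K/W
R_copper = L/(kA) = 0.0056/(383×13.5) = 1.083×10^-6 K/W
R_vermiculite fill = L/(kA) = 0.035/(0.0633×13.5) = 0.04096 K/W
R_outer film = 1/(h_o·A) = 1/(24.5×13.5) = 0.003023 K/W
R_total = 0.0501 K/W;  Q = ΔT/R_total = 278/0.0501 = 5549 W
T_interface = T_inner − Q·ΣR(inner→interface) = 584 − 5550×0.006123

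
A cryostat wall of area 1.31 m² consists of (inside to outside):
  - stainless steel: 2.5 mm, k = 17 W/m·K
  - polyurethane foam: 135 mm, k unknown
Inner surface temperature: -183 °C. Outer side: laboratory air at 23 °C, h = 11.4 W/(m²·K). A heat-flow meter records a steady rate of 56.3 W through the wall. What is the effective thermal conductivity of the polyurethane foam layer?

Treating each layer as a thermal resistance in series:
R_stainless steel = L/(kA) = 0.0025/(17×1.31) = 1.123×10^-4 K/W
R_outer film = 1/(h_o·A) = 1/(11.4×1.31) = 0.06696 K/W
Sum of known resistances R_other = 0.06707 K/W
Total R = ΔT/Q = 206/56.3 = 3.659 K/W
R_polyurethane foam = R_total − R_other = 3.592 K/W
k = L/(R·A) = 0.135/(3.592×1.31)

k ≈ 0.0287 W/(m·K)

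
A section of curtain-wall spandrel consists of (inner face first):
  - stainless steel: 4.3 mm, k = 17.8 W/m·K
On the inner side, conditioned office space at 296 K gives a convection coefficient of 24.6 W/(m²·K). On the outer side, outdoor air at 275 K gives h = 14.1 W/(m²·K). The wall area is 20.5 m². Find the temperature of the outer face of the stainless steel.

T ≈ 288 K

Model the wall as resistances in series:
R_inner film = 1/(h_i·A) = 1/(24.6×20.5) = 0.001983 K/W
R_stainless steel = L/(kA) = 0.0043/(17.8×20.5) = 1.178×10^-5 K/W
R_outer film = 1/(h_o·A) = 1/(14.1×20.5) = 0.00346 K/W
R_total = 0.005454 K/W;  Q = ΔT/R_total = 21/0.005454 = 3850 W
T_interface = T_inner − Q·ΣR(inner→interface) = 296 − 3850×0.001995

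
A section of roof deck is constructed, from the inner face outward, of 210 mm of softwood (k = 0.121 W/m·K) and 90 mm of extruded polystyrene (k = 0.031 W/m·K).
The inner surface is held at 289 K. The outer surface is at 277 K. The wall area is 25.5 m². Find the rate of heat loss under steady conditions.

Q ≈ 66 W

Thermal resistances in series:
R_softwood = L/(kA) = 0.21/(0.121×25.5) = 0.06806 K/W
R_extruded polystyrene = L/(kA) = 0.09/(0.031×25.5) = 0.1139 K/W
R_total = 0.1819 K/W
Q = ΔT / R_total = 12 / 0.1819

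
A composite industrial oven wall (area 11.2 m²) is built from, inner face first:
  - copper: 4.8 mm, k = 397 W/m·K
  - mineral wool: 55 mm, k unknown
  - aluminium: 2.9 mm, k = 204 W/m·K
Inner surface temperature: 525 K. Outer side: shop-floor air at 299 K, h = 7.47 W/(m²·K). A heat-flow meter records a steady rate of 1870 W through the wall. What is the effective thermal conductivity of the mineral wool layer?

k ≈ 0.0451 W/(m·K)

Series thermal resistances:
R_copper = L/(kA) = 0.0048/(397×11.2) = 1.08×10^-6 K/W
R_aluminium = L/(kA) = 0.0029/(204×11.2) = 1.269×10^-6 K/W
R_outer film = 1/(h_o·A) = 1/(7.47×11.2) = 0.01195 K/W
Sum of known resistances R_other = 0.01195 K/W
Total R = ΔT/Q = 226/1870 = 0.1209 K/W
R_mineral wool = R_total − R_other = 0.1089 K/W
k = L/(R·A) = 0.055/(0.1089×11.2)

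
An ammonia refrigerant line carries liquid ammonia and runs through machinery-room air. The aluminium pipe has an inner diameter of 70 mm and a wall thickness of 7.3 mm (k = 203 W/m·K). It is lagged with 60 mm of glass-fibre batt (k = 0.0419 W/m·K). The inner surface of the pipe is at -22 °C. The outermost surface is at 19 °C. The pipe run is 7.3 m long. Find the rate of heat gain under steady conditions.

Q ≈ 89.2 W

For a radial system each layer contributes R = ln(r_out/r_in)/(2πkL); films add R = 1/(hA).
R_aluminium pipe wall = ln(42.3/35)/(2π×203×7.3) = 2.035×10^-5 K/W
R_glass-fibre batt = ln(102.3/42.3)/(2π×0.0419×7.3) = 0.4595 K/W
R_total = 0.4595 K/W
Q = ΔT/R_total = 41/0.4595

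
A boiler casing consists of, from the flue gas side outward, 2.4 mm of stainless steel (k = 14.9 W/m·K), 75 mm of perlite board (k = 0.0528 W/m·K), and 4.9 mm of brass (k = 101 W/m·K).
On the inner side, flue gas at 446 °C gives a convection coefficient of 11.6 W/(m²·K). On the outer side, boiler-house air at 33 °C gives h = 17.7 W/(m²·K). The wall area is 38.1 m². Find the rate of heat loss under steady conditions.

Q ≈ 10100 W

Using the resistance-network approach (series):
R_inner film = 1/(h_i·A) = 1/(11.6×38.1) = 0.002263 K/W
R_stainless steel = L/(kA) = 0.0024/(14.9×38.1) = 4.228×10^-6 K/W
R_perlite board = L/(kA) = 0.075/(0.0528×38.1) = 0.03728 K/W
R_brass = L/(kA) = 0.0049/(101×38.1) = 1.273×10^-6 K/W
R_outer film = 1/(h_o·A) = 1/(17.7×38.1) = 0.001483 K/W
R_total = 0.04103 K/W
Q = ΔT / R_total = 413 / 0.04103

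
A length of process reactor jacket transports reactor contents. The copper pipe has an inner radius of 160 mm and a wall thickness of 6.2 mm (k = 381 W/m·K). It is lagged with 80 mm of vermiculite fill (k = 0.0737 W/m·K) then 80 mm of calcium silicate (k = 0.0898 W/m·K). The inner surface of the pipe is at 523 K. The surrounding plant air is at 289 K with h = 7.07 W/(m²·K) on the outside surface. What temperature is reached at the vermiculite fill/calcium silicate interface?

Per-layer cylindrical resistances, series-summed:
R_copper pipe wall = ln(166.2/160)/(2π×381×1) = 1.588×10^-5 K/W
R_vermiculite fill = ln(246.2/166.2)/(2π×0.0737×1) = 0.8486 K/W
R_calcium silicate = ln(326.2/246.2)/(2π×0.0898×1) = 0.4987 K/W
R_outer film = 1/(h_o·2πr_oL) = 1/(7.07×2π×0.3262×1) = 0.06901 K/W
R_total = 1.416 K/W
Q = ΔT/R_total = 234/1.416
Q = 165 W/m
T_interface = T_inner − Q·ΣR(inner→interface) = 523 − 165×0.8486

T ≈ 383 K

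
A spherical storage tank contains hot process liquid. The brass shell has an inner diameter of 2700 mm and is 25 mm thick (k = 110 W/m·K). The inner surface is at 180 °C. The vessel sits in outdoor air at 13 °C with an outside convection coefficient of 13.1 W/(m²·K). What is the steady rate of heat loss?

Q ≈ 51800 W

For a spherical shell R = (1/r₁ − 1/r₂)/(4πk); film R = 1/(h·4πr²). In series:
R_brass shell = (1/1.35 − 1/1.375)/(4π×110) = 9.743×10^-6 K/W
R_outer film = 1/(h·4πr_o²) = 1/(13.1×4π×1.375²) = 0.003213 K/W
R_total = 0.003223 K/W
Q = ΔT/R_total = 167/0.003223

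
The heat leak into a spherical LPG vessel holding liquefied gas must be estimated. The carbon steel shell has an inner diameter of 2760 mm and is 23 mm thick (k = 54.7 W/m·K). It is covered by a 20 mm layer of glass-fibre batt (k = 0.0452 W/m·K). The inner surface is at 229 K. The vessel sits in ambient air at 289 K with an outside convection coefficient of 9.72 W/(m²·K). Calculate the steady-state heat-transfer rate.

Q ≈ 2770 W

For a spherical shell R = (1/r₁ − 1/r₂)/(4πk); film R = 1/(h·4πr²). In series:
R_carbon steel shell = (1/1.38 − 1/1.403)/(4π×54.7) = 1.728×10^-5 K/W
R_glass-fibre batt = (1/1.403 − 1/1.423)/(4π×0.0452) = 0.01764 K/W
R_outer film = 1/(h·4πr_o²) = 1/(9.72×4π×1.423²) = 0.004043 K/W
R_total = 0.0217 K/W
Q = ΔT/R_total = 60/0.0217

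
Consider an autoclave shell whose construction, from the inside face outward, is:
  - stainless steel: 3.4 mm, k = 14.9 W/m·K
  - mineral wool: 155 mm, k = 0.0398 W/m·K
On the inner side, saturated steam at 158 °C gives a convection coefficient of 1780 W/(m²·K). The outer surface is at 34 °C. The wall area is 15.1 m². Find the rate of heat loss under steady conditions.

Q ≈ 481 W

Using the resistance-network approach (series):
R_inner film = 1/(h_i·A) = 1/(1780×15.1) = 3.721×10^-5 K/W
R_stainless steel = L/(kA) = 0.0034/(14.9×15.1) = 1.511×10^-5 K/W
R_mineral wool = L/(kA) = 0.155/(0.0398×15.1) = 0.2579 K/W
R_total = 0.258 K/W
Q = ΔT / R_total = 124 / 0.258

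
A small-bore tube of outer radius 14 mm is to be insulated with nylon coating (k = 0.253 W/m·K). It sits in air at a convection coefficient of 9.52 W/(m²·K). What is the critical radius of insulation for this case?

For a cylinder r_cr = k/h = 0.253/9.52
r_cr = 26.6 mm; since the bare radius (14 mm) is below r_cr, adding a thin layer of insulation will *increase* heat loss.

r_cr ≈ 26.6 mm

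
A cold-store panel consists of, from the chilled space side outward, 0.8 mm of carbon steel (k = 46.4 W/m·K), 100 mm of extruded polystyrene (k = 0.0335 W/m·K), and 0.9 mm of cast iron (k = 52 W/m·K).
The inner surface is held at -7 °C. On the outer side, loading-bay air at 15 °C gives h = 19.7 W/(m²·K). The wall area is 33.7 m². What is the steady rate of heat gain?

Q ≈ 244 W

Using the resistance-network approach (series):
R_carbon steel = L/(kA) = 0.0008/(46.4×33.7) = 5.116×10^-7 K/W
R_extruded polystyrene = L/(kA) = 0.1/(0.0335×33.7) = 0.08858 K/W
R_cast iron = L/(kA) = 0.0009/(52×33.7) = 5.136×10^-7 K/W
R_outer film = 1/(h_o·A) = 1/(19.7×33.7) = 0.001506 K/W
R_total = 0.09009 K/W
Q = ΔT / R_total = 22 / 0.09009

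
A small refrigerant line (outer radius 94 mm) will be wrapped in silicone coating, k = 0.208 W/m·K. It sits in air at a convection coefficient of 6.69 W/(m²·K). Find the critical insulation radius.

For a cylinder r_cr = k/h = 0.208/6.69
r_cr = 31.1 mm; since the bare radius (94 mm) is above r_cr, any added insulation will reduce heat loss.

r_cr ≈ 31.1 mm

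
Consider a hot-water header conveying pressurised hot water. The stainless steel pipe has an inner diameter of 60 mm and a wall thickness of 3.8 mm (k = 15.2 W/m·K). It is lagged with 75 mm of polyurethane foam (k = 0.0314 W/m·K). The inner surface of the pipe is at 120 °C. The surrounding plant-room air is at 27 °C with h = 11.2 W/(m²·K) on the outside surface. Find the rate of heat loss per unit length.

q′ ≈ 15.4 W/m

Per-layer cylindrical resistances, series-summed:
R_stainless steel pipe wall = ln(33.8/30)/(2π×15.2×1) = 0.001249 K/W
R_polyurethane foam = ln(108.8/33.8)/(2π×0.0314×1) = 5.925 K/W
R_outer film = 1/(h_o·2πr_oL) = 1/(11.2×2π×0.1088×1) = 0.1306 K/W
R_total = 6.057 K/W
Q = ΔT/R_total = 93/6.057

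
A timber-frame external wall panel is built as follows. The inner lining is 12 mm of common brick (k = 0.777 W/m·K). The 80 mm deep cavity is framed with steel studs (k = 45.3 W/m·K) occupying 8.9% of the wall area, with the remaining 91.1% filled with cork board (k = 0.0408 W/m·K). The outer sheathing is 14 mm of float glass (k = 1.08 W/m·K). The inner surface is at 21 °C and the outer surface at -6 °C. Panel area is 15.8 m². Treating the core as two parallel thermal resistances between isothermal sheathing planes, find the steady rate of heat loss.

Q ≈ 8870 W

Sheathing layers in series; stud and cavity paths in parallel between them.
R_inner = 0.012/(0.777×15.8) = 9.775×10^-4 K/W
R_stud  = 0.08/(45.3×0.089×15.8) = 0.001256 K/W
R_cav   = 0.08/(0.0408×0.911×15.8) = 0.1362 K/W
1/R_core = 1/R_stud + 1/R_cav → R_core = 0.001244 K/W
R_outer = 0.014/(1.08×15.8) = 8.204×10^-4 K/W
R_total = 0.003042 K/W
Q = ΔT/R_total = 27/0.003042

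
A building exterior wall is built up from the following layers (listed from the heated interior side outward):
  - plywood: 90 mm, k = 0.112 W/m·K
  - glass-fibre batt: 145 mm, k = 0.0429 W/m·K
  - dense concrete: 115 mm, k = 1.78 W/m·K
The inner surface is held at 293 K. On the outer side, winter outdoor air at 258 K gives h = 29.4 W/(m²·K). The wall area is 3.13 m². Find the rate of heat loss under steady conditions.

Q ≈ 25.6 W

Treating each layer as a thermal resistance in series:
R_plywood = L/(kA) = 0.09/(0.112×3.13) = 0.2567 K/W
R_glass-fibre batt = L/(kA) = 0.145/(0.0429×3.13) = 1.08 K/W
R_dense concrete = L/(kA) = 0.115/(1.78×3.13) = 0.02064 K/W
R_outer film = 1/(h_o·A) = 1/(29.4×3.13) = 0.01087 K/W
R_total = 1.368 K/W
Q = ΔT / R_total = 35 / 1.368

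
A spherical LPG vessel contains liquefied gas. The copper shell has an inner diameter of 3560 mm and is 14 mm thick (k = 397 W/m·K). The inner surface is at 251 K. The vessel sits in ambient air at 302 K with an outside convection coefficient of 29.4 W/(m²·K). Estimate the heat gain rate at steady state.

For a spherical shell R = (1/r₁ − 1/r₂)/(4πk); film R = 1/(h·4πr²). In series:
R_copper shell = (1/1.78 − 1/1.794)/(4π×397) = 8.788×10^-7 K/W
R_outer film = 1/(h·4πr_o²) = 1/(29.4×4π×1.794²) = 8.41×10^-4 K/W
R_total = 8.419×10^-4 K/W
Q = ΔT/R_total = 51/8.419×10^-4

Q ≈ 60600 W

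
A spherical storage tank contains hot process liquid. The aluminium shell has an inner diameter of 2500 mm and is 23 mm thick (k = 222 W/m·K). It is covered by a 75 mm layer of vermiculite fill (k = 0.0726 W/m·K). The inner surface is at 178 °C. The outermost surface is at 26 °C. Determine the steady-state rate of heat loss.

Radial (spherical) resistances in series:
R_aluminium shell = (1/1.25 − 1/1.273)/(4π×222) = 5.181×10^-6 K/W
R_vermiculite fill = (1/1.273 − 1/1.348)/(4π×0.0726) = 0.04791 K/W
R_total = 0.04791 K/W
Q = ΔT/R_total = 152/0.04791

Q ≈ 3170 W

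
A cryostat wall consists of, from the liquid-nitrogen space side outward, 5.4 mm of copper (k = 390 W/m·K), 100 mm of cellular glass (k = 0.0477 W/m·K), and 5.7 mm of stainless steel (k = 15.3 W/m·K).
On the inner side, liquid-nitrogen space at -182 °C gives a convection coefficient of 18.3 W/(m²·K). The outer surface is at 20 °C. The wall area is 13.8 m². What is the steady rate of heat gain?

Q ≈ 1300 W

Treating each layer as a thermal resistance in series:
R_inner film = 1/(h_i·A) = 1/(18.3×13.8) = 0.00396 K/W
R_copper = L/(kA) = 0.0054/(390×13.8) = 1.003×10^-6 K/W
R_cellular glass = L/(kA) = 0.1/(0.0477×13.8) = 0.1519 K/W
R_stainless steel = L/(kA) = 0.0057/(15.3×13.8) = 2.7×10^-5 K/W
R_total = 0.1559 K/W
Q = ΔT / R_total = 202 / 0.1559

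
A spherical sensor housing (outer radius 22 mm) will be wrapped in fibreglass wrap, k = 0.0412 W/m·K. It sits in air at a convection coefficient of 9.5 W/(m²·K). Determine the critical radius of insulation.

For a sphere r_cr = 2k/h = 2×0.0412/9.5
r_cr = 8.67 mm; since the bare radius (22 mm) is above r_cr, any added insulation will reduce heat loss.

r_cr ≈ 8.67 mm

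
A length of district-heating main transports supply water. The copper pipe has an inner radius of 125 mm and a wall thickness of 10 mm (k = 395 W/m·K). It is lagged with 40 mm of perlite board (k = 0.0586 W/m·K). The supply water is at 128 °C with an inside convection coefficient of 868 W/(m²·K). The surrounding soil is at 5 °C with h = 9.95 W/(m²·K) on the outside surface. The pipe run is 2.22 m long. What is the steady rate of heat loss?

Q ≈ 342 W

Per-layer cylindrical resistances, series-summed:
R_inner film = 1/(h_i·2πr₁L) = 1/(868×2π×0.125×2.22) = 6.608×10^-4 K/W
R_copper pipe wall = ln(135/125)/(2π×395×2.22) = 1.397×10^-5 K/W
R_perlite board = ln(175/135)/(2π×0.0586×2.22) = 0.3175 K/W
R_outer film = 1/(h_o·2πr_oL) = 1/(9.95×2π×0.175×2.22) = 0.04117 K/W
R_total = 0.3593 K/W
Q = ΔT/R_total = 123/0.3593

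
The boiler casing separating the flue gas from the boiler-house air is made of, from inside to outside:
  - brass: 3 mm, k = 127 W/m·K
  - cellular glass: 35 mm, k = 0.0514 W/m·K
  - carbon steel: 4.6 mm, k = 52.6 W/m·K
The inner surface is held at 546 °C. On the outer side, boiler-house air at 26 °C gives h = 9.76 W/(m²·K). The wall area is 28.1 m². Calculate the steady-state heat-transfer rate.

Thermal resistances in series:
R_brass = L/(kA) = 0.003/(127×28.1) = 8.406×10^-7 K/W
R_cellular glass = L/(kA) = 0.035/(0.0514×28.1) = 0.02423 K/W
R_carbon steel = L/(kA) = 0.0046/(52.6×28.1) = 3.112×10^-6 K/W
R_outer film = 1/(h_o·A) = 1/(9.76×28.1) = 0.003646 K/W
R_total = 0.02788 K/W
Q = ΔT / R_total = 520 / 0.02788

Q ≈ 18600 W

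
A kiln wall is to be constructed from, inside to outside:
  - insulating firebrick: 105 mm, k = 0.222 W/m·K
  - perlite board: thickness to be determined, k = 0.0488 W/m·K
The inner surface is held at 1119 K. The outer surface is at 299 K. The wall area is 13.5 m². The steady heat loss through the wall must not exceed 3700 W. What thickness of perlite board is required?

Thermal resistances in series:
R_insulating firebrick = L/(kA) = 0.105/(0.222×13.5) = 0.03504 K/W
Sum of the known resistances R_other = 0.03504 K/W
Required total resistance R_tot = ΔT/Q_allow = 820/3700 = 0.2216 K/W
R_perlite board = R_tot − R_other = 0.1866 K/W
L = R·k·A = 0.1866×0.0488×13.5

L ≈ 123 mm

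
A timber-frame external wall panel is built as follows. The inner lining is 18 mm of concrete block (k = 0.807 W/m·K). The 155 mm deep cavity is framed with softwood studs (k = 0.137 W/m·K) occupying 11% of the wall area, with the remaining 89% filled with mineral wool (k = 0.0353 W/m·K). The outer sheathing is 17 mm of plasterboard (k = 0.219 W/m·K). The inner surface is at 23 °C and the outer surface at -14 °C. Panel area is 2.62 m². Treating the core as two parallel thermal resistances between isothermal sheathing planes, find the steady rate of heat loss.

Sheathing layers in series; stud and cavity paths in parallel between them.
R_inner = 0.018/(0.807×2.62) = 0.008513 K/W
R_stud  = 0.155/(0.137×0.11×2.62) = 3.926 K/W
R_cav   = 0.155/(0.0353×0.89×2.62) = 1.883 K/W
1/R_core = 1/R_stud + 1/R_cav → R_core = 1.273 K/W
R_outer = 0.017/(0.219×2.62) = 0.02963 K/W
R_total = 1.311 K/W
Q = ΔT/R_total = 37/1.311

Q ≈ 28.2 W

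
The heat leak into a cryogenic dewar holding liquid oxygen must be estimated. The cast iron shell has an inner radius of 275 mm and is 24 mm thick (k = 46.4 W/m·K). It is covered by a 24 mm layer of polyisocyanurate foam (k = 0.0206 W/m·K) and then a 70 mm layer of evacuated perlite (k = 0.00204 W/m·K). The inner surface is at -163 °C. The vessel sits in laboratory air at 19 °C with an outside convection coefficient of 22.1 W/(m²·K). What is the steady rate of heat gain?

Each spherical layer contributes R = (1/r_i − 1/r_o)/(4πk):
R_cast iron shell = (1/0.275 − 1/0.299)/(4π×46.4) = 5.006×10^-4 K/W
R_polyisocyanurate foam = (1/0.299 − 1/0.323)/(4π×0.0206) = 0.96 K/W
R_evacuated perlite = (1/0.323 − 1/0.393)/(4π×0.00204) = 21.51 K/W
R_outer film = 1/(h·4πr_o²) = 1/(22.1×4π×0.393²) = 0.02331 K/W
R_total = 22.49 K/W
Q = ΔT/R_total = 182/22.49

Q ≈ 8.09 W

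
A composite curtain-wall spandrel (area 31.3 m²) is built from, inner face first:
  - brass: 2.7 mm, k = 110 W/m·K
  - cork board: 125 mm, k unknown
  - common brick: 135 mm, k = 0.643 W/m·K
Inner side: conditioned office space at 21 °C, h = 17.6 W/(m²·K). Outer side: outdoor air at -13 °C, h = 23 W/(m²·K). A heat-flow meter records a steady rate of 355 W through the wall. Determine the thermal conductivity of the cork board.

k ≈ 0.0465 W/(m·K)

Series thermal resistances:
R_inner film = 1/(h_i·A) = 1/(17.6×31.3) = 0.001815 K/W
R_brass = L/(kA) = 0.0027/(110×31.3) = 7.842×10^-7 K/W
R_common brick = L/(kA) = 0.135/(0.643×31.3) = 0.006708 K/W
R_outer film = 1/(h_o·A) = 1/(23×31.3) = 0.001389 K/W
Sum of known resistances R_other = 0.009913 K/W
Total R = ΔT/Q = 34/355 = 0.09577 K/W
R_cork board = R_total − R_other = 0.08586 K/W
k = L/(R·A) = 0.125/(0.08586×31.3)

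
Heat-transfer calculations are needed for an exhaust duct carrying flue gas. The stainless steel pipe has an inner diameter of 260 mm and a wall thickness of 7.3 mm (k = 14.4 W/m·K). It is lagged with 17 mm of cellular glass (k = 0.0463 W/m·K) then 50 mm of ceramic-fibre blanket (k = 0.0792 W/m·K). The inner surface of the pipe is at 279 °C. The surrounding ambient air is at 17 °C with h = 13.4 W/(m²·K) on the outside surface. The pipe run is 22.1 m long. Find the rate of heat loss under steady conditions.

Per-layer cylindrical resistances, series-summed:
R_stainless steel pipe wall = ln(137.3/130)/(2π×14.4×22.1) = 2.732×10^-5 K/W
R_cellular glass = ln(154.3/137.3)/(2π×0.0463×22.1) = 0.01816 K/W
R_ceramic-fibre blanket = ln(204.3/154.3)/(2π×0.0792×22.1) = 0.02552 K/W
R_outer film = 1/(h_o·2πr_oL) = 1/(13.4×2π×0.2043×22.1) = 0.002631 K/W
R_total = 0.04634 K/W
Q = ΔT/R_total = 262/0.04634

Q ≈ 5650 W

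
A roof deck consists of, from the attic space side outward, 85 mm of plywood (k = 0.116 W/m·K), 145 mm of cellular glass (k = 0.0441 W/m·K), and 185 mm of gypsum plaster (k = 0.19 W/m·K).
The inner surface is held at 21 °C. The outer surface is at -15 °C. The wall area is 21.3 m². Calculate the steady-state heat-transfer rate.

Q ≈ 154 W

Treating each layer as a thermal resistance in series:
R_plywood = L/(kA) = 0.085/(0.116×21.3) = 0.0344 K/W
R_cellular glass = L/(kA) = 0.145/(0.0441×21.3) = 0.1544 K/W
R_gypsum plaster = L/(kA) = 0.185/(0.19×21.3) = 0.04571 K/W
R_total = 0.2345 K/W
Q = ΔT / R_total = 36 / 0.2345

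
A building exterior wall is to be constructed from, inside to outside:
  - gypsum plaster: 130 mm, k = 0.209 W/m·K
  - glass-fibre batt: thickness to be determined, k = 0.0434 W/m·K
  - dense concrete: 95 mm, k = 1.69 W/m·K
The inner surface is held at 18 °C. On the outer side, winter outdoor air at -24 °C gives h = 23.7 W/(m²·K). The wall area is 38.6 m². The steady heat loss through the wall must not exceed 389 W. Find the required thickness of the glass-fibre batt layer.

Series thermal resistances:
R_gypsum plaster = L/(kA) = 0.13/(0.209×38.6) = 0.01611 K/W
R_dense concrete = L/(kA) = 0.095/(1.69×38.6) = 0.001456 K/W
R_outer film = 1/(h_o·A) = 1/(23.7×38.6) = 0.001093 K/W
Sum of the known resistances R_other = 0.01866 K/W
Required total resistance R_tot = ΔT/Q_allow = 42/389 = 0.108 K/W
R_glass-fibre batt = R_tot − R_other = 0.08931 K/W
L = R·k·A = 0.08931×0.0434×38.6

L ≈ 150 mm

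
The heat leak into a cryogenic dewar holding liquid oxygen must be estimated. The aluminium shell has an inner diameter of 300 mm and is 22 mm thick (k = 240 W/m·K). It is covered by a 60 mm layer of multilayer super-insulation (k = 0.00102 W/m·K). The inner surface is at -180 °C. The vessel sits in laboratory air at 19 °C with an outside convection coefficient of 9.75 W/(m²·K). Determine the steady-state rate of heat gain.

Each spherical layer contributes R = (1/r_i − 1/r_o)/(4πk):
R_aluminium shell = (1/0.15 − 1/0.172)/(4π×240) = 2.827×10^-4 K/W
R_multilayer super-insulation = (1/0.172 − 1/0.232)/(4π×0.00102) = 117.3 K/W
R_outer film = 1/(h·4πr_o²) = 1/(9.75×4π×0.232²) = 0.1516 K/W
R_total = 117.5 K/W
Q = ΔT/R_total = 199/117.5

Q ≈ 1.69 W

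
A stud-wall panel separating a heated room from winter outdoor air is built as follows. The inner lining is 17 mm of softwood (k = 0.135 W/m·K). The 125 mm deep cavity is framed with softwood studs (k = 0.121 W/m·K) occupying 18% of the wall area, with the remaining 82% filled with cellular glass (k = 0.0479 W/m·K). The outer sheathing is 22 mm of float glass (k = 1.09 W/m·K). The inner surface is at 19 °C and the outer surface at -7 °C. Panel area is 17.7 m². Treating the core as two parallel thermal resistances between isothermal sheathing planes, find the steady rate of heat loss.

Sheathing layers in series; stud and cavity paths in parallel between them.
R_inner = 0.017/(0.135×17.7) = 0.007114 K/W
R_stud  = 0.125/(0.121×0.18×17.7) = 0.3242 K/W
R_cav   = 0.125/(0.0479×0.82×17.7) = 0.1798 K/W
1/R_core = 1/R_stud + 1/R_cav → R_core = 0.1157 K/W
R_outer = 0.022/(1.09×17.7) = 0.00114 K/W
R_total = 0.1239 K/W
Q = ΔT/R_total = 26/0.1239

Q ≈ 210 W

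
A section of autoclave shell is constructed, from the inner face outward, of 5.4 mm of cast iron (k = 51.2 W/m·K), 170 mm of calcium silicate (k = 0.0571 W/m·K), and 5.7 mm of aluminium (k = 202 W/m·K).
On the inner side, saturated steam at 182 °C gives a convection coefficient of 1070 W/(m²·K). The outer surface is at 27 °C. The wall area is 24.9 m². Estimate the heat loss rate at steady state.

Q ≈ 1300 W

Using the resistance-network approach (series):
R_inner film = 1/(h_i·A) = 1/(1070×24.9) = 3.753×10^-5 K/W
R_cast iron = L/(kA) = 0.0054/(51.2×24.9) = 4.236×10^-6 K/W
R_calcium silicate = L/(kA) = 0.17/(0.0571×24.9) = 0.1196 K/W
R_aluminium = L/(kA) = 0.0057/(202×24.9) = 1.133×10^-6 K/W
R_total = 0.1196 K/W
Q = ΔT / R_total = 155 / 0.1196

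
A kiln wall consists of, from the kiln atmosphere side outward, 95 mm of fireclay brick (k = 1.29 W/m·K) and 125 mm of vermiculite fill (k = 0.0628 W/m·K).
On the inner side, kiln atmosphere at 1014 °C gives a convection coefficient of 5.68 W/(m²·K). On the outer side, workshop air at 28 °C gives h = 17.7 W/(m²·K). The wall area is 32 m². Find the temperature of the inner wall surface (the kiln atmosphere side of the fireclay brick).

T ≈ 938 °C

Model the wall as resistances in series:
R_inner film = 1/(h_i·A) = 1/(5.68×32) = 0.005502 K/W
R_fireclay brick = L/(kA) = 0.095/(1.29×32) = 0.002301 K/W
R_vermiculite fill = L/(kA) = 0.125/(0.0628×32) = 0.0622 K/W
R_outer film = 1/(h_o·A) = 1/(17.7×32) = 0.001766 K/W
R_total = 0.07177 K/W;  Q = ΔT/R_total = 986/0.07177 = 13740 W
T_interface = T_inner − Q·ΣR(inner→interface) = 1014 − 13700×0.005502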